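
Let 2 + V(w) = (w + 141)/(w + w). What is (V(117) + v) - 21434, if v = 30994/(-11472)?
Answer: -1598558893/74568 ≈ -21438.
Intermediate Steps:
V(w) = -2 + (141 + w)/(2*w) (V(w) = -2 + (w + 141)/(w + w) = -2 + (141 + w)/((2*w)) = -2 + (141 + w)*(1/(2*w)) = -2 + (141 + w)/(2*w))
v = -15497/5736 (v = 30994*(-1/11472) = -15497/5736 ≈ -2.7017)
(V(117) + v) - 21434 = ((3/2)*(47 - 1*117)/117 - 15497/5736) - 21434 = ((3/2)*(1/117)*(47 - 117) - 15497/5736) - 21434 = ((3/2)*(1/117)*(-70) - 15497/5736) - 21434 = (-35/39 - 15497/5736) - 21434 = -268381/74568 - 21434 = -1598558893/74568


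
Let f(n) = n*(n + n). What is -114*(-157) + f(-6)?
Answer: 17970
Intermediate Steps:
f(n) = 2*n² (f(n) = n*(2*n) = 2*n²)
-114*(-157) + f(-6) = -114*(-157) + 2*(-6)² = 17898 + 2*36 = 17898 + 72 = 17970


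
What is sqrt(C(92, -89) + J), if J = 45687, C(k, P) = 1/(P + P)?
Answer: 7*sqrt(29541770)/178 ≈ 213.75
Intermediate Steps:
C(k, P) = 1/(2*P)
sqrt(C(92, -89) + J) = sqrt((1/2)/(-89) + 45687) = sqrt((1/2)*(-1/89) + 45687) = sqrt(-1/178 + 45687) = sqrt(8132285/178) = 7*sqrt(29541770)/178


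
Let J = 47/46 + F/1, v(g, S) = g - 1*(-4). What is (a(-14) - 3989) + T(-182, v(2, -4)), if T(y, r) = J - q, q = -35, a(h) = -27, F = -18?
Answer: -183907/46 ≈ -3998.0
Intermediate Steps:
v(g, S) = 4 + g (v(g, S) = g + 4 = 4 + g)
J = -781/46 (J = 47/46 - 18/1 = 47*(1/46) - 18*1 = 47/46 - 18 = -781/46 ≈ -16.978)
T(y, r) = 829/46 (T(y, r) = -781/46 - 1*(-35) = -781/46 + 35 = 829/46)
(a(-14) - 3989) + T(-182, v(2, -4)) = (-27 - 3989) + 829/46 = -4016 + 829/46 = -183907/46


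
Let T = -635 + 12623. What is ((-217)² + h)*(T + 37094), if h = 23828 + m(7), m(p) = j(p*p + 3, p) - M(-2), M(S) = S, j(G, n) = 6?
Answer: 3481140850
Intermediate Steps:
m(p) = 8 (m(p) = 6 - 1*(-2) = 6 + 2 = 8)
T = 11988
h = 23836 (h = 23828 + 8 = 23836)
((-217)² + h)*(T + 37094) = ((-217)² + 23836)*(11988 + 37094) = (47089 + 23836)*49082 = 70925*49082 = 3481140850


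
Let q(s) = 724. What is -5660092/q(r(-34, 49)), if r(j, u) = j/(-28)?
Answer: -1415023/181 ≈ -7817.8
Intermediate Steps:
r(j, u) = -j/28 (r(j, u) = j*(-1/28) = -j/28)
-5660092/q(r(-34, 49)) = -5660092/724 = -5660092*1/724 = -1415023/181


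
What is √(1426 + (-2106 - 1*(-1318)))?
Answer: √638 ≈ 25.259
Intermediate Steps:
√(1426 + (-2106 - 1*(-1318))) = √(1426 + (-2106 + 1318)) = √(1426 - 788) = √638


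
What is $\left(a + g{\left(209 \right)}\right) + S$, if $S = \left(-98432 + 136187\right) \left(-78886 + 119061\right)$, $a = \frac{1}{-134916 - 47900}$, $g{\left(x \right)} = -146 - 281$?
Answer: $\frac{277296533301567}{182816} \approx 1.5168 \cdot 10^{9}$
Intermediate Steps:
$g{\left(x \right)} = -427$
$a = - \frac{1}{182816}$ ($a = \frac{1}{-182816} = - \frac{1}{182816} \approx -5.47 \cdot 10^{-6}$)
$S = 1516807125$ ($S = 37755 \cdot 40175 = 1516807125$)
$\left(a + g{\left(209 \right)}\right) + S = \left(- \frac{1}{182816} - 427\right) + 1516807125 = - \frac{78062433}{182816} + 1516807125 = \frac{277296533301567}{182816}$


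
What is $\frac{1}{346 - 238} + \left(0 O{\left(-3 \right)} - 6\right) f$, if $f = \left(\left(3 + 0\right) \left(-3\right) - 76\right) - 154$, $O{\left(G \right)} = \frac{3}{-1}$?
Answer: $\frac{154873}{108} \approx 1434.0$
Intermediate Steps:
$O{\left(G \right)} = -3$ ($O{\left(G \right)} = 3 \left(-1\right) = -3$)
$f = -239$ ($f = \left(3 \left(-3\right) - 76\right) - 154 = \left(-9 - 76\right) - 154 = -85 - 154 = -239$)
$\frac{1}{346 - 238} + \left(0 O{\left(-3 \right)} - 6\right) f = \frac{1}{346 - 238} + \left(0 \left(-3\right) - 6\right) \left(-239\right) = \frac{1}{108} + \left(0 - 6\right) \left(-239\right) = \frac{1}{108} - -1434 = \frac{1}{108} + 1434 = \frac{154873}{108}$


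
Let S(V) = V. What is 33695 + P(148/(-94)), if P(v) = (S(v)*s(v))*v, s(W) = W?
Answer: 3497910761/103823 ≈ 33691.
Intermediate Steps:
P(v) = v**3 (P(v) = (v*v)*v = v**2*v = v**3)
33695 + P(148/(-94)) = 33695 + (148/(-94))**3 = 33695 + (148*(-1/94))**3 = 33695 + (-74/47)**3 = 33695 - 405224/103823 = 3497910761/103823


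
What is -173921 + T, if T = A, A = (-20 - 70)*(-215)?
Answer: -154571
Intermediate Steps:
A = 19350 (A = -90*(-215) = 19350)
T = 19350
-173921 + T = -173921 + 19350 = -154571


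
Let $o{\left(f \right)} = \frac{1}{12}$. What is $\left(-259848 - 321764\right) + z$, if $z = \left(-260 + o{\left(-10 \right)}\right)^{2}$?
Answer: $- \frac{74023967}{144} \approx -5.1406 \cdot 10^{5}$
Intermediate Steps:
$o{\left(f \right)} = \frac{1}{12}$
$z = \frac{9728161}{144}$ ($z = \left(-260 + \frac{1}{12}\right)^{2} = \left(- \frac{3119}{12}\right)^{2} = \frac{9728161}{144} \approx 67557.0$)
$\left(-259848 - 321764\right) + z = \left(-259848 - 321764\right) + \frac{9728161}{144} = -581612 + \frac{9728161}{144} = - \frac{74023967}{144}$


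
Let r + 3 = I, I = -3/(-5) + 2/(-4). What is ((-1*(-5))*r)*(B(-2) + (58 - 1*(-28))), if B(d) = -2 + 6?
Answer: -1305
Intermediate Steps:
B(d) = 4
I = 1/10 (I = -3*(-1/5) + 2*(-1/4) = 3/5 - 1/2 = 1/10 ≈ 0.10000)
r = -29/10 (r = -3 + 1/10 = -29/10 ≈ -2.9000)
((-1*(-5))*r)*(B(-2) + (58 - 1*(-28))) = (-1*(-5)*(-29/10))*(4 + (58 - 1*(-28))) = (5*(-29/10))*(4 + (58 + 28)) = -29*(4 + 86)/2 = -29/2*90 = -1305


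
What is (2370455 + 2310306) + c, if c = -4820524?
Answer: -139763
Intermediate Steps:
(2370455 + 2310306) + c = (2370455 + 2310306) - 4820524 = 4680761 - 4820524 = -139763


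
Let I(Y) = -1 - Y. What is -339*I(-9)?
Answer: -2712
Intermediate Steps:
-339*I(-9) = -339*(-1 - 1*(-9)) = -339*(-1 + 9) = -339*8 = -2712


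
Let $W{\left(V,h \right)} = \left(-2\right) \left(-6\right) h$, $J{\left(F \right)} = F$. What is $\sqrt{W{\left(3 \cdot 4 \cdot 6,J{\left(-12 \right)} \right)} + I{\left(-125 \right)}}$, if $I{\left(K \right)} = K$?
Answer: $i \sqrt{269} \approx 16.401 i$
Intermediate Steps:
$W{\left(V,h \right)} = 12 h$
$\sqrt{W{\left(3 \cdot 4 \cdot 6,J{\left(-12 \right)} \right)} + I{\left(-125 \right)}} = \sqrt{12 \left(-12\right) - 125} = \sqrt{-144 - 125} = \sqrt{-269} = i \sqrt{269}$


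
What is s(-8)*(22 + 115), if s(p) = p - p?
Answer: 0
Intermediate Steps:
s(p) = 0
s(-8)*(22 + 115) = 0*(22 + 115) = 0*137 = 0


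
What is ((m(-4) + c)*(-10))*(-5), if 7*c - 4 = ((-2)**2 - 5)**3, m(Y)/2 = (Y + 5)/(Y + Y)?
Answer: 125/14 ≈ 8.9286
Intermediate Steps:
m(Y) = (5 + Y)/Y (m(Y) = 2*((Y + 5)/(Y + Y)) = 2*((5 + Y)/((2*Y))) = 2*((5 + Y)*(1/(2*Y))) = 2*((5 + Y)/(2*Y)) = (5 + Y)/Y)
c = 3/7 (c = 4/7 + ((-2)**2 - 5)**3/7 = 4/7 + (4 - 5)**3/7 = 4/7 + (1/7)*(-1)**3 = 4/7 + (1/7)*(-1) = 4/7 - 1/7 = 3/7 ≈ 0.42857)
((m(-4) + c)*(-10))*(-5) = (((5 - 4)/(-4) + 3/7)*(-10))*(-5) = ((-1/4*1 + 3/7)*(-10))*(-5) = ((-1/4 + 3/7)*(-10))*(-5) = ((5/28)*(-10))*(-5) = -25/14*(-5) = 125/14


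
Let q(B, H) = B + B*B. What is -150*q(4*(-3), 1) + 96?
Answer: -19704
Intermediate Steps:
q(B, H) = B + B²
-150*q(4*(-3), 1) + 96 = -150*4*(-3)*(1 + 4*(-3)) + 96 = -(-1800)*(1 - 12) + 96 = -(-1800)*(-11) + 96 = -150*132 + 96 = -19800 + 96 = -19704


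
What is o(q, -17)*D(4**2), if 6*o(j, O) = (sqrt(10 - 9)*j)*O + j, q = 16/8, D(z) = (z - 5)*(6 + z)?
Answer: -3872/3 ≈ -1290.7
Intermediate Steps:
D(z) = (-5 + z)*(6 + z)
q = 2 (q = 16*(1/8) = 2)
o(j, O) = j/6 + O*j/6 (o(j, O) = ((sqrt(10 - 9)*j)*O + j)/6 = ((sqrt(1)*j)*O + j)/6 = ((1*j)*O + j)/6 = (j*O + j)/6 = (O*j + j)/6 = (j + O*j)/6 = j/6 + O*j/6)
o(q, -17)*D(4**2) = ((1/6)*2*(1 - 17))*(-30 + 4**2 + (4**2)**2) = ((1/6)*2*(-16))*(-30 + 16 + 16**2) = -16*(-30 + 16 + 256)/3 = -16/3*242 = -3872/3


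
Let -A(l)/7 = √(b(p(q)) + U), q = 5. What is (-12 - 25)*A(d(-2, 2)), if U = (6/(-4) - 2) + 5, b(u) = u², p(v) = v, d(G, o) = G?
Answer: 259*√106/2 ≈ 1333.3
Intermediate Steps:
U = 3/2 (U = (6*(-¼) - 2) + 5 = (-3/2 - 2) + 5 = -7/2 + 5 = 3/2 ≈ 1.5000)
A(l) = -7*√106/2 (A(l) = -7*√(5² + 3/2) = -7*√(25 + 3/2) = -7*√106/2)
(-12 - 25)*A(d(-2, 2)) = (-12 - 25)*(-7*√106/2) = -(-259)*√106/2 = 259*√106/2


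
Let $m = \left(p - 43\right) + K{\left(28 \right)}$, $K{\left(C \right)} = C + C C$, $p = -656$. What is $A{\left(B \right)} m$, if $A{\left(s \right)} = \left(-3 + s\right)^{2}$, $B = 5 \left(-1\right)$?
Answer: $7232$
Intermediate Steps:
$K{\left(C \right)} = C + C^{2}$
$B = -5$
$m = 113$ ($m = \left(-656 - 43\right) + 28 \left(1 + 28\right) = -699 + 28 \cdot 29 = -699 + 812 = 113$)
$A{\left(B \right)} m = \left(-3 - 5\right)^{2} \cdot 113 = \left(-8\right)^{2} \cdot 113 = 64 \cdot 113 = 7232$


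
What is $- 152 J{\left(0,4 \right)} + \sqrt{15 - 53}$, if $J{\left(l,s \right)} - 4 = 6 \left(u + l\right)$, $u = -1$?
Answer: $304 + i \sqrt{38} \approx 304.0 + 6.1644 i$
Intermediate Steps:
$J{\left(l,s \right)} = -2 + 6 l$ ($J{\left(l,s \right)} = 4 + 6 \left(-1 + l\right) = 4 + \left(-6 + 6 l\right) = -2 + 6 l$)
$- 152 J{\left(0,4 \right)} + \sqrt{15 - 53} = - 152 \left(-2 + 6 \cdot 0\right) + \sqrt{15 - 53} = - 152 \left(-2 + 0\right) + \sqrt{-38} = \left(-152\right) \left(-2\right) + i \sqrt{38} = 304 + i \sqrt{38}$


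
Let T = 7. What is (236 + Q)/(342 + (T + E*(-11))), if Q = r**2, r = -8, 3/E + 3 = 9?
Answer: 200/229 ≈ 0.87336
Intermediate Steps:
E = 1/2 (E = 3/(-3 + 9) = 3/6 = 3*(1/6) = 1/2 ≈ 0.50000)
Q = 64 (Q = (-8)**2 = 64)
(236 + Q)/(342 + (T + E*(-11))) = (236 + 64)/(342 + (7 + (1/2)*(-11))) = 300/(342 + (7 - 11/2)) = 300/(342 + 3/2) = 300/(687/2) = 300*(2/687) = 200/229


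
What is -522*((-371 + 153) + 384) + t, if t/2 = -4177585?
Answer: -8441822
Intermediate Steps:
t = -8355170 (t = 2*(-4177585) = -8355170)
-522*((-371 + 153) + 384) + t = -522*((-371 + 153) + 384) - 8355170 = -522*(-218 + 384) - 8355170 = -522*166 - 8355170 = -86652 - 8355170 = -8441822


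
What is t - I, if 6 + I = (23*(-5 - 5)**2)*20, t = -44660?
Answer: -90654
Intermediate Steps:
I = 45994 (I = -6 + (23*(-5 - 5)**2)*20 = -6 + (23*(-10)**2)*20 = -6 + (23*100)*20 = -6 + 2300*20 = -6 + 46000 = 45994)
t - I = -44660 - 1*45994 = -44660 - 45994 = -90654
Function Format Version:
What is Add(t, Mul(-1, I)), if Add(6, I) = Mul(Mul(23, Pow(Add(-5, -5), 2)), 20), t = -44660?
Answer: -90654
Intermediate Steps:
I = 45994 (I = Add(-6, Mul(Mul(23, Pow(Add(-5, -5), 2)), 20)) = Add(-6, Mul(Mul(23, Pow(-10, 2)), 20)) = Add(-6, Mul(Mul(23, 100), 20)) = Add(-6, Mul(2300, 20)) = Add(-6, 46000) = 45994)
Add(t, Mul(-1, I)) = Add(-44660, Mul(-1, 45994)) = Add(-44660, -45994) = -90654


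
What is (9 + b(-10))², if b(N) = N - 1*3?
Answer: 16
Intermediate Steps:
b(N) = -3 + N (b(N) = N - 3 = -3 + N)
(9 + b(-10))² = (9 + (-3 - 10))² = (9 - 13)² = (-4)² = 16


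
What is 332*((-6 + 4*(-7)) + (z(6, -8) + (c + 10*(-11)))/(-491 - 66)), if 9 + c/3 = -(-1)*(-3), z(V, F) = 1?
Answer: -6239276/557 ≈ -11202.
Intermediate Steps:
c = -36 (c = -27 + 3*(-(-1)*(-3)) = -27 + 3*(-1*3) = -27 + 3*(-3) = -27 - 9 = -36)
332*((-6 + 4*(-7)) + (z(6, -8) + (c + 10*(-11)))/(-491 - 66)) = 332*((-6 + 4*(-7)) + (1 + (-36 + 10*(-11)))/(-491 - 66)) = 332*((-6 - 28) + (1 + (-36 - 110))/(-557)) = 332*(-34 + (1 - 146)*(-1/557)) = 332*(-34 - 145*(-1/557)) = 332*(-34 + 145/557) = 332*(-18793/557) = -6239276/557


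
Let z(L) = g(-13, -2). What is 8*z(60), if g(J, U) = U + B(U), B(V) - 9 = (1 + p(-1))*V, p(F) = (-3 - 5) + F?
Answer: 184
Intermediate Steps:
p(F) = -8 + F
B(V) = 9 - 8*V (B(V) = 9 + (1 + (-8 - 1))*V = 9 + (1 - 9)*V = 9 - 8*V)
g(J, U) = 9 - 7*U (g(J, U) = U + (9 - 8*U) = 9 - 7*U)
z(L) = 23 (z(L) = 9 - 7*(-2) = 9 + 14 = 23)
8*z(60) = 8*23 = 184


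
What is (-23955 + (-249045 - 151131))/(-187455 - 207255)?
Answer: 141377/131570 ≈ 1.0745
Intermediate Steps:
(-23955 + (-249045 - 151131))/(-187455 - 207255) = (-23955 - 400176)/(-394710) = -424131*(-1/394710) = 141377/131570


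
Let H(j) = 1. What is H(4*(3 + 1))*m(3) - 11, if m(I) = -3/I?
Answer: -12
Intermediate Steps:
H(4*(3 + 1))*m(3) - 11 = 1*(-3/3) - 11 = 1*(-3*1/3) - 11 = 1*(-1) - 11 = -1 - 11 = -12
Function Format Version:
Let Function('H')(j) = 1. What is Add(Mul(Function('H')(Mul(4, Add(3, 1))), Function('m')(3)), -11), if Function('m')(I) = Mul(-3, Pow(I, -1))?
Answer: -12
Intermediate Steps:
Add(Mul(Function('H')(Mul(4, Add(3, 1))), Function('m')(3)), -11) = Add(Mul(1, Mul(-3, Pow(3, -1))), -11) = Add(Mul(1, Mul(-3, Rational(1, 3))), -11) = Add(Mul(1, -1), -11) = Add(-1, -11) = -12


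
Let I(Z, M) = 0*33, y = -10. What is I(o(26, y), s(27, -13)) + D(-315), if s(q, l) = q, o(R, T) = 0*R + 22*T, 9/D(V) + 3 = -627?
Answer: -1/70 ≈ -0.014286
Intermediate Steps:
D(V) = -1/70 (D(V) = 9/(-3 - 627) = 9/(-630) = 9*(-1/630) = -1/70)
o(R, T) = 22*T (o(R, T) = 0 + 22*T = 22*T)
I(Z, M) = 0
I(o(26, y), s(27, -13)) + D(-315) = 0 - 1/70 = -1/70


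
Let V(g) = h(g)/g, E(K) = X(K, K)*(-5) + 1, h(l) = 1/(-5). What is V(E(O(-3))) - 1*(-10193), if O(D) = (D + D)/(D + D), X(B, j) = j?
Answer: 203861/20 ≈ 10193.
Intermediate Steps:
h(l) = -1/5
O(D) = 1 (O(D) = (2*D)/((2*D)) = (2*D)*(1/(2*D)) = 1)
E(K) = 1 - 5*K (E(K) = K*(-5) + 1 = -5*K + 1 = 1 - 5*K)
V(g) = -1/(5*g)
V(E(O(-3))) - 1*(-10193) = -1/(5*(1 - 5*1)) - 1*(-10193) = -1/(5*(1 - 5)) + 10193 = -1/5/(-4) + 10193 = -1/5*(-1/4) + 10193 = 1/20 + 10193 = 203861/20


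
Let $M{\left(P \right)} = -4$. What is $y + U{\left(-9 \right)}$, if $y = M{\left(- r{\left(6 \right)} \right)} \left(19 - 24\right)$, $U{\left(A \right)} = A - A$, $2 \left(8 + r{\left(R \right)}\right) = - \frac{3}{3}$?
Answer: $20$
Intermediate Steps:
$r{\left(R \right)} = - \frac{17}{2}$ ($r{\left(R \right)} = -8 + \frac{\left(-3\right) \frac{1}{3}}{2} = -8 + \frac{1}{2} \left(-1\right) = -8 - \frac{1}{2} = - \frac{17}{2}$)
$U{\left(A \right)} = 0$
$y = 20$ ($y = - 4 \left(19 - 24\right) = \left(-4\right) \left(-5\right) = 20$)
$y + U{\left(-9 \right)} = 20 + 0 = 20$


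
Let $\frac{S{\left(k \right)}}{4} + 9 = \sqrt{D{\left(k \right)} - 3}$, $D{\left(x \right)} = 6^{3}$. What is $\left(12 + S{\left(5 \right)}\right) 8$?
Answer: $-192 + 32 \sqrt{213} \approx 275.02$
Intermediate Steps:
$D{\left(x \right)} = 216$
$S{\left(k \right)} = -36 + 4 \sqrt{213}$ ($S{\left(k \right)} = -36 + 4 \sqrt{216 - 3} = -36 + 4 \sqrt{213}$)
$\left(12 + S{\left(5 \right)}\right) 8 = \left(12 - \left(36 - 4 \sqrt{213}\right)\right) 8 = \left(-24 + 4 \sqrt{213}\right) 8 = -192 + 32 \sqrt{213}$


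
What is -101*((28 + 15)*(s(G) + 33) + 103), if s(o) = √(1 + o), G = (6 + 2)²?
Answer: -153722 - 4343*√65 ≈ -1.8874e+5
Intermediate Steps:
G = 64 (G = 8² = 64)
-101*((28 + 15)*(s(G) + 33) + 103) = -101*((28 + 15)*(√(1 + 64) + 33) + 103) = -101*(43*(√65 + 33) + 103) = -101*(43*(33 + √65) + 103) = -101*((1419 + 43*√65) + 103) = -101*(1522 + 43*√65) = -153722 - 4343*√65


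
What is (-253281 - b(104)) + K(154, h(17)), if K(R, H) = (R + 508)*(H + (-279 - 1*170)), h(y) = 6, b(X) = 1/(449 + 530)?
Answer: -535069514/979 ≈ -5.4655e+5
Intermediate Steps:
b(X) = 1/979
K(R, H) = (-449 + H)*(508 + R) (K(R, H) = (508 + R)*(H + (-279 - 170)) = (508 + R)*(H - 449) = (508 + R)*(-449 + H) = (-449 + H)*(508 + R))
(-253281 - b(104)) + K(154, h(17)) = (-253281 - 1*1/979) + (-228092 - 449*154 + 508*6 + 6*154) = (-253281 - 1/979) + (-228092 - 69146 + 3048 + 924) = -247962100/979 - 293266 = -535069514/979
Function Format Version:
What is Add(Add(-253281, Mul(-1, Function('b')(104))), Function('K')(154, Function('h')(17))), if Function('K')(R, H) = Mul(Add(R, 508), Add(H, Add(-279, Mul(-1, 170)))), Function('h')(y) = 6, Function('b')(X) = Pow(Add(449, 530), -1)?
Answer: Rational(-535069514, 979) ≈ -5.4655e+5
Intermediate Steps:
Function('b')(X) = Rational(1, 979) (Function('b')(X) = Pow(979, -1) = Rational(1, 979))
Function('K')(R, H) = Mul(Add(-449, H), Add(508, R)) (Function('K')(R, H) = Mul(Add(508, R), Add(H, Add(-279, -170))) = Mul(Add(508, R), Add(H, -449)) = Mul(Add(508, R), Add(-449, H)) = Mul(Add(-449, H), Add(508, R)))
Add(Add(-253281, Mul(-1, Function('b')(104))), Function('K')(154, Function('h')(17))) = Add(Add(-253281, Mul(-1, Rational(1, 979))), Add(-228092, Mul(-449, 154), Mul(508, 6), Mul(6, 154))) = Add(Add(-253281, Rational(-1, 979)), Add(-228092, -69146, 3048, 924)) = Add(Rational(-247962100, 979), -293266) = Rational(-535069514, 979)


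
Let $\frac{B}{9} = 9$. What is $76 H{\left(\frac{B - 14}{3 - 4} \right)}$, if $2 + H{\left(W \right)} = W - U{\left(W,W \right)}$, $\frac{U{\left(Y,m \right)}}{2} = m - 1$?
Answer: $5092$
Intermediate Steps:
$B = 81$ ($B = 9 \cdot 9 = 81$)
$U{\left(Y,m \right)} = -2 + 2 m$ ($U{\left(Y,m \right)} = 2 \left(m - 1\right) = 2 \left(-1 + m\right) = -2 + 2 m$)
$H{\left(W \right)} = - W$ ($H{\left(W \right)} = -2 + \left(W - \left(-2 + 2 W\right)\right) = -2 - \left(-2 + W\right) = - W$)
$76 H{\left(\frac{B - 14}{3 - 4} \right)} = 76 \left(- \frac{81 - 14}{3 - 4}\right) = 76 \left(- \frac{67}{-1}\right) = 76 \left(- 67 \left(-1\right)\right) = 76 \left(\left(-1\right) \left(-67\right)\right) = 76 \cdot 67 = 5092$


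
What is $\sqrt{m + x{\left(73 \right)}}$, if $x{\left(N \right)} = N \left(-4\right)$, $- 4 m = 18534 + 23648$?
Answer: $\frac{85 i \sqrt{6}}{2} \approx 104.1 i$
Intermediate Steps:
$m = - \frac{21091}{2}$ ($m = - \frac{18534 + 23648}{4} = \left(- \frac{1}{4}\right) 42182 = - \frac{21091}{2} \approx -10546.0$)
$x{\left(N \right)} = - 4 N$
$\sqrt{m + x{\left(73 \right)}} = \sqrt{- \frac{21091}{2} - 292} = \sqrt{- \frac{21675}{2}} = \frac{85 i \sqrt{6}}{2}$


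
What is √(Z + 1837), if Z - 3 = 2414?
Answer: √4254 ≈ 65.223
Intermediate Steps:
Z = 2417 (Z = 3 + 2414 = 2417)
√(Z + 1837) = √(2417 + 1837) = √4254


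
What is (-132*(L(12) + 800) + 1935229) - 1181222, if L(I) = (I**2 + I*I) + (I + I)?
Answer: 607223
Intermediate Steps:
L(I) = 2*I + 2*I**2 (L(I) = (I**2 + I**2) + 2*I = 2*I**2 + 2*I = 2*I + 2*I**2)
(-132*(L(12) + 800) + 1935229) - 1181222 = (-132*(2*12*(1 + 12) + 800) + 1935229) - 1181222 = (-132*(2*12*13 + 800) + 1935229) - 1181222 = (-132*(312 + 800) + 1935229) - 1181222 = (-132*1112 + 1935229) - 1181222 = (-146784 + 1935229) - 1181222 = 1788445 - 1181222 = 607223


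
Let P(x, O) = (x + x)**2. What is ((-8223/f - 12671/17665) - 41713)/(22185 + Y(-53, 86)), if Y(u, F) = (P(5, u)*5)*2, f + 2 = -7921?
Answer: -1946032687291/1081655949025 ≈ -1.7991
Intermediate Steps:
f = -7923 (f = -2 - 7921 = -7923)
P(x, O) = 4*x**2 (P(x, O) = (2*x)**2 = 4*x**2)
Y(u, F) = 1000 (Y(u, F) = ((4*5**2)*5)*2 = ((4*25)*5)*2 = (100*5)*2 = 500*2 = 1000)
((-8223/f - 12671/17665) - 41713)/(22185 + Y(-53, 86)) = ((-8223/(-7923) - 12671/17665) - 41713)/(22185 + 1000) = ((-8223*(-1/7923) - 12671*1/17665) - 41713)/23185 = ((2741/2641 - 12671/17665) - 41713)*(1/23185) = (14955654/46653265 - 41713)*(1/23185) = -1946032687291/46653265*1/23185 = -1946032687291/1081655949025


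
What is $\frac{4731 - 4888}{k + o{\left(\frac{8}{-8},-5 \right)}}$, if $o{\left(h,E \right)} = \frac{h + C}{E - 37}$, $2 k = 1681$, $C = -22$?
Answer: $- \frac{3297}{17662} \approx -0.18667$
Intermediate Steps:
$k = \frac{1681}{2}$ ($k = \frac{1}{2} \cdot 1681 = \frac{1681}{2} \approx 840.5$)
$o{\left(h,E \right)} = \frac{-22 + h}{-37 + E}$ ($o{\left(h,E \right)} = \frac{h - 22}{E - 37} = \frac{-22 + h}{-37 + E}$)
$\frac{4731 - 4888}{k + o{\left(\frac{8}{-8},-5 \right)}} = \frac{4731 - 4888}{\frac{1681}{2} + \frac{-22 + \frac{8}{-8}}{-37 - 5}} = - \frac{157}{\frac{1681}{2} + \frac{-22 + 8 \left(- \frac{1}{8}\right)}{-42}} = - \frac{157}{\frac{1681}{2} - \frac{-22 - 1}{42}} = - \frac{157}{\frac{1681}{2} - - \frac{23}{42}} = - \frac{157}{\frac{1681}{2} + \frac{23}{42}} = - \frac{157}{\frac{17662}{21}} = \left(-157\right) \frac{21}{17662} = - \frac{3297}{17662}$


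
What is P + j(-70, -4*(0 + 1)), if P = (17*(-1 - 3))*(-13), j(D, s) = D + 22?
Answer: 836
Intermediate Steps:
j(D, s) = 22 + D
P = 884 (P = (17*(-4))*(-13) = -68*(-13) = 884)
P + j(-70, -4*(0 + 1)) = 884 + (22 - 70) = 884 - 48 = 836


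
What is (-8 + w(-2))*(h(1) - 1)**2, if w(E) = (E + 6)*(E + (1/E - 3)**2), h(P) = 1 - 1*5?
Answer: 825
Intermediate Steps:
h(P) = -4 (h(P) = 1 - 5 = -4)
w(E) = (6 + E)*(E + (-3 + 1/E)**2)
(-8 + w(-2))*(h(1) - 1)**2 = (-8 + (48 + (-2)**2 - 35/(-2) + 6/(-2)**2 + 15*(-2)))*(-4 - 1)**2 = (-8 + (48 + 4 - 35*(-1/2) + 6*(1/4) - 30))*(-5)**2 = (-8 + (48 + 4 + 35/2 + 3/2 - 30))*25 = (-8 + 41)*25 = 33*25 = 825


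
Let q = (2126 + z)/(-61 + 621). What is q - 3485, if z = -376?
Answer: -27855/8 ≈ -3481.9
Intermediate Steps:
q = 25/8 (q = (2126 - 376)/(-61 + 621) = 1750/560 = 1750*(1/560) = 25/8 ≈ 3.1250)
q - 3485 = 25/8 - 3485 = -27855/8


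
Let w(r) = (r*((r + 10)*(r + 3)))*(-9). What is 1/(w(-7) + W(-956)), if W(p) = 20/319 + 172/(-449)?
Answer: -143231/108328524 ≈ -0.0013222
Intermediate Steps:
W(p) = -45888/143231 (W(p) = 20*(1/319) + 172*(-1/449) = 20/319 - 172/449 = -45888/143231)
w(r) = -9*r*(3 + r)*(10 + r) (w(r) = (r*((10 + r)*(3 + r)))*(-9) = (r*((3 + r)*(10 + r)))*(-9) = (r*(3 + r)*(10 + r))*(-9) = -9*r*(3 + r)*(10 + r))
1/(w(-7) + W(-956)) = 1/(-9*(-7)*(30 + (-7)² + 13*(-7)) - 45888/143231) = 1/(-9*(-7)*(30 + 49 - 91) - 45888/143231) = 1/(-9*(-7)*(-12) - 45888/143231) = 1/(-756 - 45888/143231) = 1/(-108328524/143231) = -143231/108328524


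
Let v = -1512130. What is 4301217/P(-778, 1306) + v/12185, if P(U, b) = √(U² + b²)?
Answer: -302426/2437 + 4301217*√577730/1155460 ≈ 2705.3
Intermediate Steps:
4301217/P(-778, 1306) + v/12185 = 4301217/(√((-778)² + 1306²)) - 1512130/12185 = 4301217/(√(605284 + 1705636)) - 1512130*1/12185 = 4301217/(√2310920) - 302426/2437 = 4301217/((2*√577730)) - 302426/2437 = 4301217*(√577730/1155460) - 302426/2437 = 4301217*√577730/1155460 - 302426/2437 = -302426/2437 + 4301217*√577730/1155460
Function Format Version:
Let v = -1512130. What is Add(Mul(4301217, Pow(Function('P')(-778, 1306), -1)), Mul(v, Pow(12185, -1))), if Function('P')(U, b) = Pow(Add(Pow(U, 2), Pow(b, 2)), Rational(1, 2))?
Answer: Add(Rational(-302426, 2437), Mul(Rational(4301217, 1155460), Pow(577730, Rational(1, 2)))) ≈ 2705.3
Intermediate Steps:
Add(Mul(4301217, Pow(Function('P')(-778, 1306), -1)), Mul(v, Pow(12185, -1))) = Add(Mul(4301217, Pow(Pow(Add(Pow(-778, 2), Pow(1306, 2)), Rational(1, 2)), -1)), Mul(-1512130, Pow(12185, -1))) = Add(Mul(4301217, Pow(Pow(Add(605284, 1705636), Rational(1, 2)), -1)), Mul(-1512130, Rational(1, 12185))) = Add(Mul(4301217, Pow(Pow(2310920, Rational(1, 2)), -1)), Rational(-302426, 2437)) = Add(Mul(4301217, Pow(Mul(2, Pow(577730, Rational(1, 2))), -1)), Rational(-302426, 2437)) = Add(Mul(4301217, Mul(Rational(1, 1155460), Pow(577730, Rational(1, 2)))), Rational(-302426, 2437)) = Add(Mul(Rational(4301217, 1155460), Pow(577730, Rational(1, 2))), Rational(-302426, 2437)) = Add(Rational(-302426, 2437), Mul(Rational(4301217, 1155460), Pow(577730, Rational(1, 2))))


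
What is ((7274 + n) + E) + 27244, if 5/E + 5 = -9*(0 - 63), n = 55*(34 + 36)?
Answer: 21562821/562 ≈ 38368.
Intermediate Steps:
n = 3850 (n = 55*70 = 3850)
E = 5/562 (E = 5/(-5 - 9*(0 - 63)) = 5/(-5 - 9*(-63)) = 5/(-5 + 567) = 5/562 ≈ 0.0088968)
((7274 + n) + E) + 27244 = ((7274 + 3850) + 5/562) + 27244 = (11124 + 5/562) + 27244 = 6251693/562 + 27244 = 21562821/562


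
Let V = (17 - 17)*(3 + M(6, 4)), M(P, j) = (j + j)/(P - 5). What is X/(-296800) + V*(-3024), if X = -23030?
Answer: 329/4240 ≈ 0.077594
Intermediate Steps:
M(P, j) = 2*j/(-5 + P) (M(P, j) = (2*j)/(-5 + P) = 2*j/(-5 + P))
V = 0 (V = (17 - 17)*(3 + 2*4/(-5 + 6)) = 0*(3 + 2*4/1) = 0*(3 + 2*4*1) = 0*(3 + 8) = 0*11 = 0)
X/(-296800) + V*(-3024) = -23030/(-296800) + 0*(-3024) = -23030*(-1/296800) + 0 = 329/4240 + 0 = 329/4240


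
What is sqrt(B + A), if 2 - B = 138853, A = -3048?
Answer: 17*I*sqrt(491) ≈ 376.69*I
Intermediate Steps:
B = -138851 (B = 2 - 1*138853 = 2 - 138853 = -138851)
sqrt(B + A) = sqrt(-138851 - 3048) = sqrt(-141899) = 17*I*sqrt(491)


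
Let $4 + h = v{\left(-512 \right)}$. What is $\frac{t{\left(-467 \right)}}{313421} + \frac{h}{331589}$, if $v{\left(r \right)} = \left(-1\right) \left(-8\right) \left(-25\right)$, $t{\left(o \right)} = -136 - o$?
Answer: $\frac{45818075}{103926955969} \approx 0.00044087$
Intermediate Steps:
$v{\left(r \right)} = -200$ ($v{\left(r \right)} = 8 \left(-25\right) = -200$)
$h = -204$ ($h = -4 - 200 = -204$)
$\frac{t{\left(-467 \right)}}{313421} + \frac{h}{331589} = \frac{-136 - -467}{313421} - \frac{204}{331589} = \left(-136 + 467\right) \frac{1}{313421} - \frac{204}{331589} = 331 \cdot \frac{1}{313421} - \frac{204}{331589} = \frac{331}{313421} - \frac{204}{331589} = \frac{45818075}{103926955969}$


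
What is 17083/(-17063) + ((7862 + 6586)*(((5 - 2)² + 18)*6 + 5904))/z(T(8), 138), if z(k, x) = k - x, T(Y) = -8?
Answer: -747715284451/1245599 ≈ -6.0029e+5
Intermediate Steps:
17083/(-17063) + ((7862 + 6586)*(((5 - 2)² + 18)*6 + 5904))/z(T(8), 138) = 17083/(-17063) + ((7862 + 6586)*(((5 - 2)² + 18)*6 + 5904))/(-8 - 1*138) = 17083*(-1/17063) + (14448*((3² + 18)*6 + 5904))/(-8 - 138) = -17083/17063 + (14448*((9 + 18)*6 + 5904))/(-146) = -17083/17063 + (14448*(27*6 + 5904))*(-1/146) = -17083/17063 + (14448*(162 + 5904))*(-1/146) = -17083/17063 + (14448*6066)*(-1/146) = -17083/17063 + 87641568*(-1/146) = -17083/17063 - 43820784/73 = -747715284451/1245599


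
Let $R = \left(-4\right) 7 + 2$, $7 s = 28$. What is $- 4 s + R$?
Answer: $-42$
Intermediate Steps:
$s = 4$ ($s = \frac{1}{7} \cdot 28 = 4$)
$R = -26$ ($R = -28 + 2 = -26$)
$- 4 s + R = \left(-4\right) 4 - 26 = -16 - 26 = -42$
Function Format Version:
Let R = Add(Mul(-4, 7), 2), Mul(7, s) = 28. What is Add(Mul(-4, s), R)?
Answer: -42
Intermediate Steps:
s = 4 (s = Mul(Rational(1, 7), 28) = 4)
R = -26 (R = Add(-28, 2) = -26)
Add(Mul(-4, s), R) = Add(Mul(-4, 4), -26) = Add(-16, -26) = -42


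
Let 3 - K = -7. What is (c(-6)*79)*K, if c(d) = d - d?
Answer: 0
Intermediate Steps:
K = 10 (K = 3 - 1*(-7) = 3 + 7 = 10)
c(d) = 0
(c(-6)*79)*K = (0*79)*10 = 0*10 = 0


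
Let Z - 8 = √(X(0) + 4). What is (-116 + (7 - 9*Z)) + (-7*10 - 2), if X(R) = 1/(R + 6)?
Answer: -253 - 15*√6/2 ≈ -271.37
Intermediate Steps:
X(R) = 1/(6 + R)
Z = 8 + 5*√6/6 (Z = 8 + √(1/(6 + 0) + 4) = 8 + √(1/6 + 4) = 8 + √(⅙ + 4) = 8 + √(25/6) = 8 + 5*√6/6 ≈ 10.041)
(-116 + (7 - 9*Z)) + (-7*10 - 2) = (-116 + (7 - 9*(8 + 5*√6/6))) + (-7*10 - 2) = (-116 + (7 + (-72 - 15*√6/2))) + (-70 - 2) = (-116 + (-65 - 15*√6/2)) - 72 = (-181 - 15*√6/2) - 72 = -253 - 15*√6/2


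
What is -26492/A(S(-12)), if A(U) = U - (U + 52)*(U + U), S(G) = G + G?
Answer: -6623/330 ≈ -20.070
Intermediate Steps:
S(G) = 2*G
A(U) = U - 2*U*(52 + U) (A(U) = U - (52 + U)*2*U = U - 2*U*(52 + U))
-26492/A(S(-12)) = -26492*1/(24*(103 + 2*(2*(-12)))) = -26492*1/(24*(103 + 2*(-24))) = -26492*1/(24*(103 - 48)) = -26492/((-1*(-24)*55)) = -26492/1320 = -26492*1/1320 = -6623/330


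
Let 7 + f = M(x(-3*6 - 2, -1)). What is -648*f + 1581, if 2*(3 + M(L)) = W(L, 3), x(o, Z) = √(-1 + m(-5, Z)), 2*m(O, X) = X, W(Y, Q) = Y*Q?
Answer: 8061 - 486*I*√6 ≈ 8061.0 - 1190.5*I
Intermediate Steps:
W(Y, Q) = Q*Y
m(O, X) = X/2
x(o, Z) = √(-1 + Z/2)
M(L) = -3 + 3*L/2 (M(L) = -3 + (3*L)/2 = -3 + 3*L/2)
f = -10 + 3*I*√6/4 (f = -7 + (-3 + 3*(√(-4 + 2*(-1))/2)/2) = -7 + (-3 + 3*(√(-4 - 2)/2)/2) = -7 + (-3 + 3*(√(-6)/2)/2) = -7 + (-3 + 3*((I*√6)/2)/2) = -7 + (-3 + 3*(I*√6/2)/2) = -7 + (-3 + 3*I*√6/4) = -10 + 3*I*√6/4 ≈ -10.0 + 1.8371*I)
-648*f + 1581 = -648*(-10 + 3*I*√6/4) + 1581 = (6480 - 486*I*√6) + 1581 = 8061 - 486*I*√6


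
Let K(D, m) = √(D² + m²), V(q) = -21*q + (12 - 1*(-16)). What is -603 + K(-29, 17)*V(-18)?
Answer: -603 + 406*√1130 ≈ 13045.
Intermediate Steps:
V(q) = 28 - 21*q (V(q) = -21*q + (12 + 16) = -21*q + 28 = 28 - 21*q)
-603 + K(-29, 17)*V(-18) = -603 + √((-29)² + 17²)*(28 - 21*(-18)) = -603 + √(841 + 289)*(28 + 378) = -603 + √1130*406 = -603 + 406*√1130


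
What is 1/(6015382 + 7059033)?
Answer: 1/13074415 ≈ 7.6485e-8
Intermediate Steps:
1/(6015382 + 7059033) = 1/13074415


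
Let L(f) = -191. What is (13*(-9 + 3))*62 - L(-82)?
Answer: -4645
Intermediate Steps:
(13*(-9 + 3))*62 - L(-82) = (13*(-9 + 3))*62 - 1*(-191) = (13*(-6))*62 + 191 = -78*62 + 191 = -4836 + 191 = -4645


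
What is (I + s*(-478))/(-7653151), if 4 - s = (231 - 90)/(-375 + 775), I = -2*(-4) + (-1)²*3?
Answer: 346501/1530630200 ≈ 0.00022638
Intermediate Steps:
I = 11 (I = 8 + 1*3 = 8 + 3 = 11)
s = 1459/400 (s = 4 - (231 - 90)/(-375 + 775) = 4 - 141/400 = 1459/400 ≈ 3.6475)
(I + s*(-478))/(-7653151) = (11 + (1459/400)*(-478))/(-7653151) = (11 - 348701/200)*(-1/7653151) = -346501/200*(-1/7653151) = 346501/1530630200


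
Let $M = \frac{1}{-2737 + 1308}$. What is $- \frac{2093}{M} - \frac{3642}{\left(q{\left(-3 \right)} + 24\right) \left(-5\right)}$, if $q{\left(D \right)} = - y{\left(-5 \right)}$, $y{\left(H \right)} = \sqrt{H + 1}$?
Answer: $\frac{2168422177}{725} + \frac{1821 i}{725} \approx 2.9909 \cdot 10^{6} + 2.5117 i$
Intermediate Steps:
$y{\left(H \right)} = \sqrt{1 + H}$
$q{\left(D \right)} = - 2 i$ ($q{\left(D \right)} = - \sqrt{1 - 5} = - \sqrt{-4} = - 2 i$)
$M = - \frac{1}{1429}$ ($M = \frac{1}{-1429} = - \frac{1}{1429} \approx -0.00069979$)
$- \frac{2093}{M} - \frac{3642}{\left(q{\left(-3 \right)} + 24\right) \left(-5\right)} = - \frac{2093}{- \frac{1}{1429}} - \frac{3642}{\left(- 2 i + 24\right) \left(-5\right)} = \left(-2093\right) \left(-1429\right) - \frac{3642}{\left(24 - 2 i\right) \left(-5\right)} = 2990897 - \frac{3642}{-120 + 10 i} = 2990897 - 3642 \frac{-120 - 10 i}{14500} = 2990897 - \frac{1821 \left(-120 - 10 i\right)}{7250}$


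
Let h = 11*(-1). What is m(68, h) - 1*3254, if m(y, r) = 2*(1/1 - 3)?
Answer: -3258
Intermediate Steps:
h = -11
m(y, r) = -4 (m(y, r) = 2*(1 - 3) = 2*(-2) = -4)
m(68, h) - 1*3254 = -4 - 1*3254 = -4 - 3254 = -3258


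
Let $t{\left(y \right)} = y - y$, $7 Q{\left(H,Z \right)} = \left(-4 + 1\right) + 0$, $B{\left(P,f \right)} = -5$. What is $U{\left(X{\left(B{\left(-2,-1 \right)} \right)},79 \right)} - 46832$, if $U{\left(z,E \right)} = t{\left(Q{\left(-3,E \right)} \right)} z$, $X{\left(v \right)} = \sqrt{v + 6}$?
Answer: $-46832$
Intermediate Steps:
$X{\left(v \right)} = \sqrt{6 + v}$
$Q{\left(H,Z \right)} = - \frac{3}{7}$ ($Q{\left(H,Z \right)} = \frac{\left(-4 + 1\right) + 0}{7} = \frac{-3 + 0}{7} = \frac{1}{7} \left(-3\right) = - \frac{3}{7}$)
$t{\left(y \right)} = 0$
$U{\left(z,E \right)} = 0$ ($U{\left(z,E \right)} = 0 z = 0$)
$U{\left(X{\left(B{\left(-2,-1 \right)} \right)},79 \right)} - 46832 = 0 - 46832 = -46832$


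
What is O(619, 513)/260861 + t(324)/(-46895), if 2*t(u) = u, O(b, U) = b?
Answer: -13231477/12233076595 ≈ -0.0010816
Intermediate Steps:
t(u) = u/2
O(619, 513)/260861 + t(324)/(-46895) = 619/260861 + ((½)*324)/(-46895) = 619*(1/260861) + 162*(-1/46895) = 619/260861 - 162/46895 = -13231477/12233076595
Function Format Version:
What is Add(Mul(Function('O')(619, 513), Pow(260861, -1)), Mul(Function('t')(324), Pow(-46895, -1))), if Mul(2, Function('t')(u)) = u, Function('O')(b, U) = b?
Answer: Rational(-13231477, 12233076595) ≈ -0.0010816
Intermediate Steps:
Function('t')(u) = Mul(Rational(1, 2), u)
Add(Mul(Function('O')(619, 513), Pow(260861, -1)), Mul(Function('t')(324), Pow(-46895, -1))) = Add(Mul(619, Pow(260861, -1)), Mul(Mul(Rational(1, 2), 324), Pow(-46895, -1))) = Add(Mul(619, Rational(1, 260861)), Mul(162, Rational(-1, 46895))) = Add(Rational(619, 260861), Rational(-162, 46895)) = Rational(-13231477, 12233076595)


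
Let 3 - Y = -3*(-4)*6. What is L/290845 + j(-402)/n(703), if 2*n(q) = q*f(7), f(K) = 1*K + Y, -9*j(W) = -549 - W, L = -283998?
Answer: -18581756647/19015155255 ≈ -0.97721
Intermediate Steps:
Y = -69 (Y = 3 - (-3*(-4))*6 = 3 - 12*6 = 3 - 1*72 = 3 - 72 = -69)
j(W) = 61 + W/9 (j(W) = -(-549 - W)/9 = 61 + W/9)
f(K) = -69 + K (f(K) = 1*K - 69 = K - 69 = -69 + K)
n(q) = -31*q (n(q) = (q*(-69 + 7))/2 = (q*(-62))/2 = (-62*q)/2 = -31*q)
L/290845 + j(-402)/n(703) = -283998/290845 + (61 + (⅑)*(-402))/((-31*703)) = -283998*1/290845 + (61 - 134/3)/(-21793) = -283998/290845 + (49/3)*(-1/21793) = -283998/290845 - 49/65379 = -18581756647/19015155255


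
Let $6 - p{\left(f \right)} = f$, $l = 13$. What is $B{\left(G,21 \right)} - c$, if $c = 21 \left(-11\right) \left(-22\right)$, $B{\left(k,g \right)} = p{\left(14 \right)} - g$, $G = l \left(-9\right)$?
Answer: $-5111$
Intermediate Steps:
$p{\left(f \right)} = 6 - f$
$G = -117$ ($G = 13 \left(-9\right) = -117$)
$B{\left(k,g \right)} = -8 - g$ ($B{\left(k,g \right)} = \left(6 - 14\right) - g = -8 - g$)
$c = 5082$ ($c = \left(-231\right) \left(-22\right) = 5082$)
$B{\left(G,21 \right)} - c = \left(-8 - 21\right) - 5082 = -29 - 5082 = -5111$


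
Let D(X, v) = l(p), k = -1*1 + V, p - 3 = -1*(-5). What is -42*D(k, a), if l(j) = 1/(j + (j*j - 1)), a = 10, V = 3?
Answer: -42/71 ≈ -0.59155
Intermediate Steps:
p = 8 (p = 3 - 1*(-5) = 3 + 5 = 8)
l(j) = 1/(-1 + j + j²) (l(j) = 1/(j + (j² - 1)) = 1/(j + (-1 + j²)) = 1/(-1 + j + j²))
k = 2 (k = -1*1 + 3 = -1 + 3 = 2)
D(X, v) = 1/71 (D(X, v) = 1/(-1 + 8 + 8²) = 1/(-1 + 8 + 64) = 1/71)
-42*D(k, a) = -42*1/71 = -42/71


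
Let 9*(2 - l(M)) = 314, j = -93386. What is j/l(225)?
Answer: 420237/148 ≈ 2839.4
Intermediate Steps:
l(M) = -296/9 (l(M) = 2 - ⅑*314 = 2 - 314/9 = -296/9)
j/l(225) = -93386/(-296/9) = -93386*(-9/296) = 420237/148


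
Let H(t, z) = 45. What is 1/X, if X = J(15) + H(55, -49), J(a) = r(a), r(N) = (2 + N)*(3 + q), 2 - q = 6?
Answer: 1/28 ≈ 0.035714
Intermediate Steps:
q = -4 (q = 2 - 1*6 = 2 - 6 = -4)
r(N) = -2 - N (r(N) = (2 + N)*(3 - 4) = (2 + N)*(-1) = -2 - N)
J(a) = -2 - a
X = 28 (X = (-2 - 1*15) + 45 = (-2 - 15) + 45 = -17 + 45 = 28)
1/X = 1/28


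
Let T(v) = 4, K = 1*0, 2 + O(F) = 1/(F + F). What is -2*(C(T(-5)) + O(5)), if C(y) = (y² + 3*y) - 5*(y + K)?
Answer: -61/5 ≈ -12.200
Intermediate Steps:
O(F) = -2 + 1/(2*F) (O(F) = -2 + 1/(F + F) = -2 + 1/(2*F))
K = 0
C(y) = y² - 2*y (C(y) = (y² + 3*y) - 5*(y + 0) = (y² + 3*y) - 5*y = y² - 2*y)
-2*(C(T(-5)) + O(5)) = -2*(4*(-2 + 4) + (-2 + (½)/5)) = -2*(4*2 + (-2 + (½)*(⅕))) = -2*(8 + (-2 + ⅒)) = -2*(8 - 19/10) = -2*61/10 = -61/5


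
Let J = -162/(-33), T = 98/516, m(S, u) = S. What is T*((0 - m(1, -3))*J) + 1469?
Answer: 694396/473 ≈ 1468.1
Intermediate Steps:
T = 49/258 (T = 98*(1/516) = 49/258 ≈ 0.18992)
J = 54/11 (J = -162*(-1/33) = 54/11 ≈ 4.9091)
T*((0 - m(1, -3))*J) + 1469 = 49*((0 - 1*1)*(54/11))/258 + 1469 = 49*((0 - 1)*(54/11))/258 + 1469 = 49*(-1*54/11)/258 + 1469 = (49/258)*(-54/11) + 1469 = -441/473 + 1469 = 694396/473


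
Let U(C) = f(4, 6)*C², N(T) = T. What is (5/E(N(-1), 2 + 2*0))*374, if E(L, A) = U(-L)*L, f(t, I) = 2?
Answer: -935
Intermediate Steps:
U(C) = 2*C²
E(L, A) = 2*L³ (E(L, A) = (2*(-L)²)*L = (2*L²)*L = 2*L³)
(5/E(N(-1), 2 + 2*0))*374 = (5/((2*(-1)³)))*374 = (5/((2*(-1))))*374 = (5/(-2))*374 = (5*(-½))*374 = -5/2*374 = -935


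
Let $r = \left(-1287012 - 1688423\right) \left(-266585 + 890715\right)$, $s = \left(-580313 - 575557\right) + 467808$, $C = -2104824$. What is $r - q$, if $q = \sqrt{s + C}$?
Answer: $-1857058246550 - i \sqrt{2792886} \approx -1.8571 \cdot 10^{12} - 1671.2 i$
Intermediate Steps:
$s = -688062$ ($s = -1155870 + 467808 = -688062$)
$q = i \sqrt{2792886}$ ($q = \sqrt{-688062 - 2104824} = \sqrt{-2792886} = i \sqrt{2792886} \approx 1671.2 i$)
$r = -1857058246550$ ($r = \left(-2975435\right) 624130 = -1857058246550$)
$r - q = -1857058246550 - i \sqrt{2792886}$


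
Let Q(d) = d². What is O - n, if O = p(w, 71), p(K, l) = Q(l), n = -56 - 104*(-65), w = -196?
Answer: -1663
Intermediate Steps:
n = 6704 (n = -56 + 6760 = 6704)
p(K, l) = l²
O = 5041 (O = 71² = 5041)
O - n = 5041 - 1*6704 = 5041 - 6704 = -1663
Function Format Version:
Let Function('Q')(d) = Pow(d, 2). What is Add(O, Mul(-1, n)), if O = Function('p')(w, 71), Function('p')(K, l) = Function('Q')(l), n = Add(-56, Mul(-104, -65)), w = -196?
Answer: -1663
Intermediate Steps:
n = 6704 (n = Add(-56, 6760) = 6704)
Function('p')(K, l) = Pow(l, 2)
O = 5041 (O = Pow(71, 2) = 5041)
Add(O, Mul(-1, n)) = Add(5041, Mul(-1, 6704)) = Add(5041, -6704) = -1663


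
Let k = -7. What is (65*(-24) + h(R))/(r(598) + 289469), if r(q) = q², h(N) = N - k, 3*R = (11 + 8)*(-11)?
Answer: -4868/1941219 ≈ -0.0025077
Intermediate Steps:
R = -209/3 (R = ((11 + 8)*(-11))/3 = (19*(-11))/3 = (⅓)*(-209) = -209/3 ≈ -69.667)
h(N) = 7 + N (h(N) = N - 1*(-7) = N + 7 = 7 + N)
(65*(-24) + h(R))/(r(598) + 289469) = (65*(-24) + (7 - 209/3))/(598² + 289469) = (-1560 - 188/3)/(357604 + 289469) = -4868/3/647073 = -4868/3*1/647073 = -4868/1941219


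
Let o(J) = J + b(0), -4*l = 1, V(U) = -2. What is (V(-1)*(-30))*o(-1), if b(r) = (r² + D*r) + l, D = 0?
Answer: -75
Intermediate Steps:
l = -¼ (l = -¼*1 = -¼ ≈ -0.25000)
b(r) = -¼ + r² (b(r) = (r² + 0*r) - ¼ = (r² + 0) - ¼ = r² - ¼ = -¼ + r²)
o(J) = -¼ + J (o(J) = J + (-¼ + 0²) = J + (-¼ + 0) = J - ¼ = -¼ + J)
(V(-1)*(-30))*o(-1) = (-2*(-30))*(-¼ - 1) = 60*(-5/4) = -75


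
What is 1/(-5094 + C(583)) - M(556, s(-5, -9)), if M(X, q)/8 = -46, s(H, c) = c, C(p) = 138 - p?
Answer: 2038351/5539 ≈ 368.00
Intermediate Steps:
M(X, q) = -368 (M(X, q) = 8*(-46) = -368)
1/(-5094 + C(583)) - M(556, s(-5, -9)) = 1/(-5094 + (138 - 1*583)) - 1*(-368) = 1/(-5094 + (138 - 583)) + 368 = 1/(-5094 - 445) + 368 = 1/(-5539) + 368 = -1/5539 + 368 = 2038351/5539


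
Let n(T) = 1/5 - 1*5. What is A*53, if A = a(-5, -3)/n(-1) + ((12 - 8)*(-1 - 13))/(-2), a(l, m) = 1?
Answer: 35351/24 ≈ 1473.0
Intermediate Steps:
n(T) = -24/5 (n(T) = 1*(⅕) - 5 = ⅕ - 5 = -24/5)
A = 667/24 (A = 1/(-24/5) + ((12 - 8)*(-1 - 13))/(-2) = 1*(-5/24) + (4*(-14))*(-½) = -5/24 - 56*(-½) = -5/24 + 28 = 667/24 ≈ 27.792)
A*53 = (667/24)*53 = 35351/24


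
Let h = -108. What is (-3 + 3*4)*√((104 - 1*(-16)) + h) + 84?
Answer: 84 + 18*√3 ≈ 115.18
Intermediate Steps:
(-3 + 3*4)*√((104 - 1*(-16)) + h) + 84 = (-3 + 3*4)*√((104 - 1*(-16)) - 108) + 84 = (-3 + 12)*√((104 + 16) - 108) + 84 = 9*√(120 - 108) + 84 = 9*√12 + 84 = 9*(2*√3) + 84 = 18*√3 + 84 = 84 + 18*√3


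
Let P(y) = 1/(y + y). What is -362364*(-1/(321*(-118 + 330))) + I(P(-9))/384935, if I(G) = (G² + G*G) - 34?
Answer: 1883037685393/353640554370 ≈ 5.3247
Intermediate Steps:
P(y) = 1/(2*y)
I(G) = -34 + 2*G² (I(G) = (G² + G²) - 34 = 2*G² - 34 = -34 + 2*G²)
-362364*(-1/(321*(-118 + 330))) + I(P(-9))/384935 = -362364*(-1/(321*(-118 + 330))) + (-34 + 2*((½)/(-9))²)/384935 = -362364/(212*(-321)) + (-34 + 2*((½)*(-⅑))²)*(1/384935) = -362364/(-68052) + (-34 + 2*(-1/18)²)*(1/384935) = -362364*(-1/68052) + (-34 + 2*(1/324))*(1/384935) = 30197/5671 + (-34 + 1/162)*(1/384935) = 30197/5671 - 5507/162*1/384935 = 30197/5671 - 5507/62359470 = 1883037685393/353640554370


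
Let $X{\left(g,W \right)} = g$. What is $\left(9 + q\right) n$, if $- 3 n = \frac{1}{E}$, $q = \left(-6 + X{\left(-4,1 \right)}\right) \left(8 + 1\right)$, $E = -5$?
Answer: $- \frac{27}{5} \approx -5.4$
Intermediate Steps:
$q = -90$ ($q = \left(-6 - 4\right) \left(8 + 1\right) = \left(-10\right) 9 = -90$)
$n = \frac{1}{15}$ ($n = - \frac{1}{3 \left(-5\right)} = \left(- \frac{1}{3}\right) \left(- \frac{1}{5}\right) = \frac{1}{15} \approx 0.066667$)
$\left(9 + q\right) n = \left(9 - 90\right) \frac{1}{15} = \left(-81\right) \frac{1}{15} = - \frac{27}{5}$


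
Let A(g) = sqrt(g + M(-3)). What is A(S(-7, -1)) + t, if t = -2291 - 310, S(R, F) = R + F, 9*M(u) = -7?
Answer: -2601 + I*sqrt(79)/3 ≈ -2601.0 + 2.9627*I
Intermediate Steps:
M(u) = -7/9 (M(u) = (1/9)*(-7) = -7/9)
S(R, F) = F + R
t = -2601
A(g) = sqrt(-7/9 + g) (A(g) = sqrt(g - 7/9) = sqrt(-7/9 + g))
A(S(-7, -1)) + t = sqrt(-7 + 9*(-1 - 7))/3 - 2601 = sqrt(-7 + 9*(-8))/3 - 2601 = sqrt(-7 - 72)/3 - 2601 = sqrt(-79)/3 - 2601 = (I*sqrt(79))/3 - 2601 = I*sqrt(79)/3 - 2601 = -2601 + I*sqrt(79)/3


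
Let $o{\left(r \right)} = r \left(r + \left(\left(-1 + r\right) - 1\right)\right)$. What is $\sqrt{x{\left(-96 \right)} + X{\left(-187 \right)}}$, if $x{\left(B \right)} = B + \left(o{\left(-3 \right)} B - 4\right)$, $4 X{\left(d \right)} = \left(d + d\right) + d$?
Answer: $\frac{i \sqrt{10177}}{2} \approx 50.441 i$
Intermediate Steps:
$X{\left(d \right)} = \frac{3 d}{4}$ ($X{\left(d \right)} = \frac{\left(d + d\right) + d}{4} = \frac{2 d + d}{4} = \frac{3 d}{4}$)
$o{\left(r \right)} = r \left(-2 + 2 r\right)$ ($o{\left(r \right)} = r \left(r + \left(-2 + r\right)\right) = r \left(-2 + 2 r\right)$)
$x{\left(B \right)} = -4 + 25 B$ ($x{\left(B \right)} = B + \left(2 \left(-3\right) \left(-1 - 3\right) B - 4\right) = B + \left(2 \left(-3\right) \left(-4\right) B - 4\right) = B + \left(24 B - 4\right) = B + \left(-4 + 24 B\right) = -4 + 25 B$)
$\sqrt{x{\left(-96 \right)} + X{\left(-187 \right)}} = \sqrt{\left(-4 + 25 \left(-96\right)\right) + \frac{3}{4} \left(-187\right)} = \sqrt{\left(-4 - 2400\right) - \frac{561}{4}} = \sqrt{-2404 - \frac{561}{4}} = \sqrt{- \frac{10177}{4}} = \frac{i \sqrt{10177}}{2}$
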